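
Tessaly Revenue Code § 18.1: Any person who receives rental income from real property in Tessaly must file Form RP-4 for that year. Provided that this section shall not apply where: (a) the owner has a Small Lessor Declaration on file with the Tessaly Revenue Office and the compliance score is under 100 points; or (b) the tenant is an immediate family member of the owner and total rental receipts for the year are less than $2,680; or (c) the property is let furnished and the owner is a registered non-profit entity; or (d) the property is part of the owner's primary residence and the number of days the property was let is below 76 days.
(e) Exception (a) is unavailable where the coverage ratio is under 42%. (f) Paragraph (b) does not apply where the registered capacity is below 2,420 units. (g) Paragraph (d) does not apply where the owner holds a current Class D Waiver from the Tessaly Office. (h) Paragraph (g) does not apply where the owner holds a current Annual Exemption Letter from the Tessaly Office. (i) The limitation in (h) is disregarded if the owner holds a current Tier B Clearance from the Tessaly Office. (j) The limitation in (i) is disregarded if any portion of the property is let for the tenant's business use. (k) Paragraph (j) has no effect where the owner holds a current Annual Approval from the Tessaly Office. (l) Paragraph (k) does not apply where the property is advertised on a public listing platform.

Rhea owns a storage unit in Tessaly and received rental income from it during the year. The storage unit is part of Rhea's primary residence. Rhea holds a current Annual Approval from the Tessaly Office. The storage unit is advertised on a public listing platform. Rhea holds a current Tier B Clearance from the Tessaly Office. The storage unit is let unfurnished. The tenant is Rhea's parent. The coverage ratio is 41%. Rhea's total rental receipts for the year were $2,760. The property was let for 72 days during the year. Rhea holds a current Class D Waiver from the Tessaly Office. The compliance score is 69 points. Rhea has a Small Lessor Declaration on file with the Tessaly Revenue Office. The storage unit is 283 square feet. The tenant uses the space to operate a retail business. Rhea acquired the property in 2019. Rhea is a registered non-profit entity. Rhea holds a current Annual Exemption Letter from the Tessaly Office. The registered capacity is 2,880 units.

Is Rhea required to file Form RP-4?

No — exception (d) applies; Rhea is not required to file Form RP-4.

Exception (a): a Small Lessor Declaration is on file; the compliance score is 69 points, under the 100 points limit — every condition holds. Turning to paragraph (e): (e) operates against (a): the coverage ratio is 41%, under the 42% limit. Exception (a) does not apply.
Exception (b) requires that total rental receipts for the year are less than $2,680; but total rental receipts for the year are $2,760, not less than $2,680, so (b) is unavailable.
Exception (c) does not apply: the property is let unfurnished.
Exception (d)'s conditions are all satisfied: the storage unit is part of the primary residence; the number of days the property was let is 72 days, below the 76 days limit. Considering the limiting provisions: (g) would limit (d) — a current Class D Waiver is held — but (h) sets (g) aside: (h) is triggered — a current Annual Exemption Letter is held. (i) would limit (h) — a current Tier B Clearance is held — but (j) sets (i) aside: (j) operates — the space is let for business use. (k) is triggered (a current Annual Approval is held), but is set aside by (l): (l) is triggered — the property is publicly advertised. Exception (d) stands.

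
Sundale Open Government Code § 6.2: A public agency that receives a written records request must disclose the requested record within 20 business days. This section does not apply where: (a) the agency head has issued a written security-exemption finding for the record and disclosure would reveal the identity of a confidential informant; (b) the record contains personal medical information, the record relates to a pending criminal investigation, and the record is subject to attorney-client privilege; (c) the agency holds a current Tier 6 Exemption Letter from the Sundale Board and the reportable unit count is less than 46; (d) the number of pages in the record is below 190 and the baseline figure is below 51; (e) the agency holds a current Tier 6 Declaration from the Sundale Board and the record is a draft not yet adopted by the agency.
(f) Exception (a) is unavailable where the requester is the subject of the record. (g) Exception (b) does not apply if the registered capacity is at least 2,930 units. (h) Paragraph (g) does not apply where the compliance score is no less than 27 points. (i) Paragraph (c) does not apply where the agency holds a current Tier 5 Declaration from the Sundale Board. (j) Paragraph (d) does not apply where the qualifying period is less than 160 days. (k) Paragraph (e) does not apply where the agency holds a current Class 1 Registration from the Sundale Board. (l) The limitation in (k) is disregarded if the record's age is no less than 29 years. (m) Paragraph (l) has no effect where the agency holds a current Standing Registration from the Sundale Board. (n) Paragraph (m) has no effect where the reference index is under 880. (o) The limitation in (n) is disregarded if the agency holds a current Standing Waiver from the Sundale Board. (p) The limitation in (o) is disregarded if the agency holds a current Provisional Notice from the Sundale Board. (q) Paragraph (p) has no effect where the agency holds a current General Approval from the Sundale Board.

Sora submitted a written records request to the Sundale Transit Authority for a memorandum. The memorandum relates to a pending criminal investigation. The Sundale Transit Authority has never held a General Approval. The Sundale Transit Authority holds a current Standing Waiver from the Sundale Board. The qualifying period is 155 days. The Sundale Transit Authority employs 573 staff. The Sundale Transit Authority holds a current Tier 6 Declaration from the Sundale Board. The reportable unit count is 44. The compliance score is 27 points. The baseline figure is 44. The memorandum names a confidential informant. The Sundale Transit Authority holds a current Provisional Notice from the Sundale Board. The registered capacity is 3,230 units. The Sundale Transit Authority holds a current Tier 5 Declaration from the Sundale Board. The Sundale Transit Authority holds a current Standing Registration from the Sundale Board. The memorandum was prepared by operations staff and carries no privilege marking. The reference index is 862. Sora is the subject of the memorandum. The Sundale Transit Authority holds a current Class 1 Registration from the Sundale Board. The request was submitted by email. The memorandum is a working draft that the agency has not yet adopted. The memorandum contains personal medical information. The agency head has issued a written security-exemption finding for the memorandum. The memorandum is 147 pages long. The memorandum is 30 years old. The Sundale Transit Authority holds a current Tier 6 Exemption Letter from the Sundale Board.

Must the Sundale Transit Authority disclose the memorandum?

No — exception (e) applies; the Sundale Transit Authority is not required to disclose the memorandum.

Exception (a): a written security-exemption finding has been issued; the memorandum names a confidential informant — every condition holds. Turning to paragraph (f): (f) is triggered — Sora is the subject of the memorandum. (a) is therefore removed.
Exception (b) does not apply: the memorandum carries no privilege marking.
All of (c)'s requirements are met (a current Tier 6 Exemption Letter is held; the reportable unit count is 44, less than the 46 limit). But: (i) is triggered — a current Tier 5 Declaration is held. So (c) is unavailable.
Exception (d) is satisfied on its face — the number of pages in the record is 147, below the 190 limit; the baseline figure is 44, below the 51 limit. But: (j) is engaged — the qualifying period is 155 days, less than the 160 days limit. Exception (d) does not apply.
Exception (e) is satisfied on its face — a current Tier 6 Declaration is held; the memorandum is an unadopted draft. Considering the limiting provisions: (k) is engaged (a current Class 1 Registration is held), but is set aside by (l): (l) operates against (k): the record's age is 30 years, meeting the 29 years threshold. (m) would limit (l) — a current Standing Registration is held — but (n) sets (m) aside: (n) operates against (m): the reference index is 862, under the 880 limit. (o) would limit (n) — a current Standing Waiver is held — but (p) sets (o) aside: (p) applies — a current Provisional Notice is held. (q), which would lift (p), is not triggered — there is no General Approval in force. Exception (e) stands.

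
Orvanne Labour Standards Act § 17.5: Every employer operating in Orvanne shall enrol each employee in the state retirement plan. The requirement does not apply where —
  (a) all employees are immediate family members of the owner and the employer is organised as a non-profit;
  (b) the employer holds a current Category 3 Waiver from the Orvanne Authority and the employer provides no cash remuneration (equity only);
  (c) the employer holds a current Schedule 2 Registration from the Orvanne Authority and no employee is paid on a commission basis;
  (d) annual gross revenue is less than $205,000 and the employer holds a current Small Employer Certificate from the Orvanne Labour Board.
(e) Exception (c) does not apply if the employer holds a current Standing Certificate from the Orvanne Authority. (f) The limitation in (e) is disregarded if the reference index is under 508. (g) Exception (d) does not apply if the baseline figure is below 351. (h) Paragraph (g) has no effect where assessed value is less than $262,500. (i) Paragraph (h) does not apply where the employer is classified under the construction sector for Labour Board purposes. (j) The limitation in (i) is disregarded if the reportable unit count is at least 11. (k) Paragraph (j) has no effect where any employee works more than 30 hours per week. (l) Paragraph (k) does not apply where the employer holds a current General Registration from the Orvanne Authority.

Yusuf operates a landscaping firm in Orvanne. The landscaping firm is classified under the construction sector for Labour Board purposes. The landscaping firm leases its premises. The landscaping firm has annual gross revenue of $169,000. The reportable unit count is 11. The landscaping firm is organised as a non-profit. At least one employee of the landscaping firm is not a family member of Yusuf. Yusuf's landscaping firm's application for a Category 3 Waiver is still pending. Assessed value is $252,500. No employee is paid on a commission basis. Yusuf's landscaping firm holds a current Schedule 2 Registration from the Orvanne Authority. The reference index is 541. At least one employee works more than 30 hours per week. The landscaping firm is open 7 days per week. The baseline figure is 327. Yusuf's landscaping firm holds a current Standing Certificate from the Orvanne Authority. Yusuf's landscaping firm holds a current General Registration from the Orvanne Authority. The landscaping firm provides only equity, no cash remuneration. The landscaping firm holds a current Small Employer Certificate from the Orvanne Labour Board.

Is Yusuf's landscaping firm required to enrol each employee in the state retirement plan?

No — exception (d) applies; Yusuf's landscaping firm is not required to enrol each employee in the state retirement plan.

Exception (a) requires that all employees are immediate family members of the owner; but at least one employee is not a family member, so (a) is unavailable.
Exception (b) does not apply: there is no Category 3 Waiver in force.
Exception (c) is satisfied on its face — a current Schedule 2 Registration is held; no employee is paid on commission. Turning to paragraphs (e)–(f): (e) is engaged — a current Standing Certificate is held. (f) is not triggered (the reference index is 541, not under 508), so (e) stands. (c) is therefore removed.
Exception (d) is satisfied on its face — annual gross revenue is $169,000, less than the $205,000 limit; a current Small Employer Certificate is held. Under paragraphs (g)–(l): (g) is engaged (the baseline figure is 327, below the 351 limit), but is itself disapplied by (h): (h) operates against (g): assessed value is $252,500, less than the $262,500 limit. (i) would limit (h) — the landscaping firm is classified under the construction sector — but (j) sets (i) aside: (j) is triggered — the reportable unit count is 11, meeting the 11 threshold. (k) would limit (j) — at least one employee exceeds 30 hours/week — but (l) sets (k) aside: (l) operates against (k): a current General Registration is held. Exception (d) stands.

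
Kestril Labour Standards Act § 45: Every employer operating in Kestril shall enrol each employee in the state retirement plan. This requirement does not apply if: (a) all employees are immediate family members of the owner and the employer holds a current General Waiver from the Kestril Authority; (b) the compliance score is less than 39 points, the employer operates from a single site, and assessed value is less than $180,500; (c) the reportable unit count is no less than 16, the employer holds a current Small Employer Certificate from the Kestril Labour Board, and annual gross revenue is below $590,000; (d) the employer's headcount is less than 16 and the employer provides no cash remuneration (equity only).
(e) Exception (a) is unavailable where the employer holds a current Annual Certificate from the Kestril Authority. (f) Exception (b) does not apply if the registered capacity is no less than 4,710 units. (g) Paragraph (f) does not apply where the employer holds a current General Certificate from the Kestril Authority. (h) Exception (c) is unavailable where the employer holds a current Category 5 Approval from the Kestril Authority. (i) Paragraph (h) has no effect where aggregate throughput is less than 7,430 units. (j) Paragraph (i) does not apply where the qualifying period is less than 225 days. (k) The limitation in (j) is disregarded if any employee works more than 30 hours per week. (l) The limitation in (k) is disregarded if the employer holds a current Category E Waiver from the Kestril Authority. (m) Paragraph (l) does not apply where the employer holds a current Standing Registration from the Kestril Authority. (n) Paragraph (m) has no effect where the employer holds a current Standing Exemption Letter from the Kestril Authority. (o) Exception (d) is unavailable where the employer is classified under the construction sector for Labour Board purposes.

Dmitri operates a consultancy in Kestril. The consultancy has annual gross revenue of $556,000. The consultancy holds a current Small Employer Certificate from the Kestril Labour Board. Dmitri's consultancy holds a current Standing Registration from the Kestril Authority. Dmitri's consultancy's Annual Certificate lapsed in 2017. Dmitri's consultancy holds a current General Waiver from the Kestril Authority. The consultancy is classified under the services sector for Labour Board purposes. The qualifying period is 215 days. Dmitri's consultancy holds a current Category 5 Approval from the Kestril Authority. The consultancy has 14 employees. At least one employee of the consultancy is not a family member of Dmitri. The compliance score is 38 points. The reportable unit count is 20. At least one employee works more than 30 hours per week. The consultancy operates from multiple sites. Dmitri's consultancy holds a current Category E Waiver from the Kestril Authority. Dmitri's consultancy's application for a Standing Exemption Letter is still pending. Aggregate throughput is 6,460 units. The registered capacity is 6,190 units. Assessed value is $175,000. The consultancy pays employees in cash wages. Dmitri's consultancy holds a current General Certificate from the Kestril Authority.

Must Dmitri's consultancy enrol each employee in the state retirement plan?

Exception (a) requires that all employees are immediate family members of the owner; but at least one employee is not a family member, so (a) is unavailable.
Exception (b) does not apply: the employer operates from multiple sites.
All of (c)'s requirements are met (the reportable unit count is 20, meeting the 16 threshold; a current Small Employer Certificate is held; annual gross revenue is $556,000, below the $590,000 limit). Considering the limiting provisions: (h) applies (a current Category 5 Approval is held), but yields to (i): (i) operates against (h): aggregate throughput is 6,460 units, less than the 7,430 units limit. (j) operates (the qualifying period is 215 days, less than the 225 days limit), but is set aside by (k): (k) operates against (j): at least one employee exceeds 30 hours/week. (l) operates (a current Category E Waiver is held), but is set aside by (m): (m) operates against (l): a current Standing Registration is held. (n), which would lift (m), does not operate here — there is no Standing Exemption Letter in force. So (c) applies.
Exception (d) requires that the employer provides no cash remuneration (equity only); but employees are paid cash wages, so (d) is unavailable.

No — exception (c) applies; Dmitri's consultancy is not required to enrol each employee in the state retirement plan.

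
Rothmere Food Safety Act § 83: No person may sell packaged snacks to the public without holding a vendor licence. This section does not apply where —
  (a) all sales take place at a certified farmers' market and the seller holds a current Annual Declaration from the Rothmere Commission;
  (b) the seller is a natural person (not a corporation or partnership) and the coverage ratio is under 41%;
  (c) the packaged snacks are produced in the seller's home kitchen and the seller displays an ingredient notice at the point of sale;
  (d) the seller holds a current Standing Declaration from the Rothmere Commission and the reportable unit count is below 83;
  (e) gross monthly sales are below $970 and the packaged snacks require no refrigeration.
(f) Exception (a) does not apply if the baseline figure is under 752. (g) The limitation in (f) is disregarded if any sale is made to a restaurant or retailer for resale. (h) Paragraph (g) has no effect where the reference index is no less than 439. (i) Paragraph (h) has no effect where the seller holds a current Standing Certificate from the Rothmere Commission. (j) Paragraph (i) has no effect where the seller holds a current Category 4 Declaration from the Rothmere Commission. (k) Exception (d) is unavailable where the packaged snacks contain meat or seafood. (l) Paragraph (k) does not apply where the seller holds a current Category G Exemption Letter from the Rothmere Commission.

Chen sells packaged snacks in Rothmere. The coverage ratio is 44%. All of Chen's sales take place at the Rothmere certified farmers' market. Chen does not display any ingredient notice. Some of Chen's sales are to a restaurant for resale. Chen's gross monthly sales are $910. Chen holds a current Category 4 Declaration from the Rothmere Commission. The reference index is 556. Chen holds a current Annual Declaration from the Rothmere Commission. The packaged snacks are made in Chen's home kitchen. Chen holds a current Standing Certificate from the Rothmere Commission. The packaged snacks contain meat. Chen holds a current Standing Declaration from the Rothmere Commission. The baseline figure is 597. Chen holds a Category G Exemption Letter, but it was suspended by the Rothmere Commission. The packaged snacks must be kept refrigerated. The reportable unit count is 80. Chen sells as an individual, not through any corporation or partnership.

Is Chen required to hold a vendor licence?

Exception (a) is satisfied on its face — all sales are at a certified farmers' market; a current Annual Declaration is held. However, paragraphs (f)–(j) must be considered: (f) operates against (a): the baseline figure is 597, under the 752 limit. (g) would limit (f) — some sales are to a restaurant for resale — but (h) sets (g) aside: (h) is triggered — the reference index is 556, meeting the 439 threshold. (i) would limit (h) — a current Standing Certificate is held — but (j) sets (i) aside: (j) operates against (i): a current Category 4 Declaration is held. So (a) is unavailable.
Exception (b) requires that the coverage ratio is under 41%; but the coverage ratio is 44%, not under 41%, so (b) is unavailable.
Exception (c) does not apply: no ingredient notice is displayed.
Exception (d) is satisfied on its face — a current Standing Declaration is held; the reportable unit count is 80, below the 83 limit. However, paragraphs (k)–(l) must be considered: (k) operates against (d): the packaged snacks contain meat. (l) is not engaged (there is no Category G Exemption Letter in force), so (k) stands. (d) is therefore removed.
Exception (e) fails — the packaged snacks require refrigeration.
Every exception is unavailable, so the rule governs.

Yes — Chen must hold a vendor licence.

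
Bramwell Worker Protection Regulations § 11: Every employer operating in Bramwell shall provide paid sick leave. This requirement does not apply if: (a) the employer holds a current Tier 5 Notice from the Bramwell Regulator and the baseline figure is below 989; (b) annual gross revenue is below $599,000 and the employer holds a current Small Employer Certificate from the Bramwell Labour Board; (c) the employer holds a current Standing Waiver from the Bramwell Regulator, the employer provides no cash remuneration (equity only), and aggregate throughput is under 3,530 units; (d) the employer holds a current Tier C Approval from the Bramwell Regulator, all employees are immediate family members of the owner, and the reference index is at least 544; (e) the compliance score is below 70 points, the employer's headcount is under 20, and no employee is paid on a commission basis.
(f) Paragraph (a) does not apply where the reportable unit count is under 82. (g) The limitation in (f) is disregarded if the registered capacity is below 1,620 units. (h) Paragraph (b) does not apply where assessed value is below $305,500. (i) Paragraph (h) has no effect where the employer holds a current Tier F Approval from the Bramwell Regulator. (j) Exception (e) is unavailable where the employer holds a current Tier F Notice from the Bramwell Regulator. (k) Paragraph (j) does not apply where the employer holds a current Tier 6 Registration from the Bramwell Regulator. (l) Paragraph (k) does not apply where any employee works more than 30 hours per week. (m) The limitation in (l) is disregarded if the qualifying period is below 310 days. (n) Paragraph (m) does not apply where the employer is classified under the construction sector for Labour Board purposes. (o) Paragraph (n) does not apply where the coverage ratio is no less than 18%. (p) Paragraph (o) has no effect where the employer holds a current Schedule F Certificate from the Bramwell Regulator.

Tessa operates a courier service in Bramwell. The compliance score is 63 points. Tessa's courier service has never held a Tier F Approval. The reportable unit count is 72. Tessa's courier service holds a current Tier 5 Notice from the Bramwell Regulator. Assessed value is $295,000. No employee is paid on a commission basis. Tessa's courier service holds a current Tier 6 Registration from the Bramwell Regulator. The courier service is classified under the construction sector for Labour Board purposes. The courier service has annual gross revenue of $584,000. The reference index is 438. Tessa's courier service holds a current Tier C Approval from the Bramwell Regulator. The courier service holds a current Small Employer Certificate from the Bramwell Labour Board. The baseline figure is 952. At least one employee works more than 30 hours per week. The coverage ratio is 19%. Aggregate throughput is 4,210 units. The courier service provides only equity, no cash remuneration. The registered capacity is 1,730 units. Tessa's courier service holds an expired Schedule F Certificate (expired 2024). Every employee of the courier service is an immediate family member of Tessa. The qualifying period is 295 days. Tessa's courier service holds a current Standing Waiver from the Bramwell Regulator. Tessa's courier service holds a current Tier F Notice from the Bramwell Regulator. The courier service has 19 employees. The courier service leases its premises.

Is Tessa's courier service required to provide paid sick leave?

Exception (a) is satisfied on its face — a current Tier 5 Notice is held; the baseline figure is 952, below the 989 limit. But: (f) is engaged — the reportable unit count is 72, under the 82 limit. (g), which would lift (f), is not triggered — the registered capacity is 1,730 units, not below 1,620 units. Exception (a) does not apply.
Exception (b) is satisfied on its face — annual gross revenue is $584,000, below the $599,000 limit; a current Small Employer Certificate is held. But: (h) applies — assessed value is $295,000, below the $305,500 limit. (i) is not engaged (there is no Tier F Approval in force), so (h) stands. Exception (b) does not apply.
Exception (c) does not apply: aggregate throughput is 4,210 units, not under 3,530 units.
Exception (d) fails — the reference index is 438, short of 544.
Exception (e): the compliance score is 63 points, below the 70 points limit; the employer's headcount is 19, under the 20 limit; no employee is paid on commission — every condition holds. Applying paragraphs (j)–(p): (j) would limit (e) — a current Tier F Notice is held — but (k) sets (j) aside: (k) operates against (j): a current Tier 6 Registration is held. (l) would limit (k) — at least one employee exceeds 30 hours/week — but (m) sets (l) aside: (m) is triggered — the qualifying period is 295 days, below the 310 days limit. (n) would limit (m) — the courier service is classified under the construction sector — but (o) sets (n) aside: (o) is engaged — the coverage ratio is 19%, meeting the 18% threshold. (p) is not engaged (no current Schedule F Certificate is held), so (o) stands. So (e) applies.

No — exception (e) applies; Tessa's courier service is not required to provide paid sick leave.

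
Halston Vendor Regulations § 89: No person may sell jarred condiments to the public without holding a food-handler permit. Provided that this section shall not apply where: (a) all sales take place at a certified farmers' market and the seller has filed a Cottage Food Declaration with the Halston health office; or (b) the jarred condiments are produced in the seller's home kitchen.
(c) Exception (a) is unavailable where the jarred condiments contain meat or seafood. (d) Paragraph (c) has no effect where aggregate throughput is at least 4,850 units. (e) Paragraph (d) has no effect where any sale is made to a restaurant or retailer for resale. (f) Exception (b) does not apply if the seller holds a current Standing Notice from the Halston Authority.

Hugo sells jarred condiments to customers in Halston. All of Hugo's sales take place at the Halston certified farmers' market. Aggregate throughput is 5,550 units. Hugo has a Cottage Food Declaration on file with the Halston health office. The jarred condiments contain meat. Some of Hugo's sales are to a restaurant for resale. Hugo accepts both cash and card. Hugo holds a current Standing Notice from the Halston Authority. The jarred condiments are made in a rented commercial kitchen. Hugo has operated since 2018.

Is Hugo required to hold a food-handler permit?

Yes — Hugo must hold a food-handler permit.

All of (a)'s requirements are met (all sales are at a certified farmers' market; a Cottage Food Declaration is on file). But: (c) applies — the jarred condiments contain meat. (d) applies (aggregate throughput is 5,550 units, meeting the 4,850 units threshold), but is set aside by (e): (e) is triggered — some sales are to a restaurant for resale. (a) is therefore removed.
Exception (b) fails — the jarred condiments are made in a commercial kitchen, not a home kitchen.
No exception is made out. Hugo falls within the general rule.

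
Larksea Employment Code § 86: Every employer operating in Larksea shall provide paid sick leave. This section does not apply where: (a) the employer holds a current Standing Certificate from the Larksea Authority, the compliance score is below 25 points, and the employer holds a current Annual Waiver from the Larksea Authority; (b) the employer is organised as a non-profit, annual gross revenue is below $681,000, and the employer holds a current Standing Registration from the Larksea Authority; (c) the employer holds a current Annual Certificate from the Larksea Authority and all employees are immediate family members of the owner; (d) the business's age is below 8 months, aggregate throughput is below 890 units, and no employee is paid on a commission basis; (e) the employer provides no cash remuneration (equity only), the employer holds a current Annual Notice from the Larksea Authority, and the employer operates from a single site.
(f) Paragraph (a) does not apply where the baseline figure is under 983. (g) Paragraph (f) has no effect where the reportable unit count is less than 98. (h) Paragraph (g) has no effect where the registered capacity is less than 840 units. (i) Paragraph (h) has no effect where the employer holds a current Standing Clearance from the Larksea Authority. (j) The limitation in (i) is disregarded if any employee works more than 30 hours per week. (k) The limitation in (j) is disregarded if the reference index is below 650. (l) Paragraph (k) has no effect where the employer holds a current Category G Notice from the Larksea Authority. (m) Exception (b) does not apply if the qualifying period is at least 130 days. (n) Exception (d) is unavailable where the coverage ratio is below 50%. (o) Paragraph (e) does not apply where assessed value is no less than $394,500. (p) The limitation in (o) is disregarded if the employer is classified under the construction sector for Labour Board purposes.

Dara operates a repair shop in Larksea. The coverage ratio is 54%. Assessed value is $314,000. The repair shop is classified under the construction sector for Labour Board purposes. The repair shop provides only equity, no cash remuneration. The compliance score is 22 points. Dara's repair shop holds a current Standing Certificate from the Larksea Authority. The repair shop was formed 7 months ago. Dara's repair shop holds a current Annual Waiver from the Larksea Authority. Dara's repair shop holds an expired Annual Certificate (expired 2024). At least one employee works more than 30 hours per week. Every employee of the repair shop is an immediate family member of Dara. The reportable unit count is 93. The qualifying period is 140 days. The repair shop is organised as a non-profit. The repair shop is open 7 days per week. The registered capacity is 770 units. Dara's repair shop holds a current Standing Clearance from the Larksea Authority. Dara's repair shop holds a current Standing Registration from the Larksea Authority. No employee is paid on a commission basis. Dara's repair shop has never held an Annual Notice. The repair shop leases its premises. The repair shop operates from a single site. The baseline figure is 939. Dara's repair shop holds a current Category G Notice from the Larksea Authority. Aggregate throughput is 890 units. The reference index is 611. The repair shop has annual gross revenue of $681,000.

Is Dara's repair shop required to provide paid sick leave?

All of (a)'s requirements are met (a current Standing Certificate is held; the compliance score is 22 points, below the 25 points limit; a current Annual Waiver is held). However, paragraphs (f)–(l) must be considered: (f) is triggered — the baseline figure is 939, under the 983 limit. (g) would limit (f) — the reportable unit count is 93, less than the 98 limit — but (h) sets (g) aside: (h) is engaged — the registered capacity is 770 units, less than the 840 units limit. (i) operates (a current Standing Clearance is held), but is overridden by (j): (j) operates against (i): at least one employee exceeds 30 hours/week. (k) would limit (j) — the reference index is 611, below the 650 limit — but (l) sets (k) aside: (l) operates against (k): a current Category G Notice is held. So (a) is unavailable.
Exception (b) requires that annual gross revenue is below $681,000; but annual gross revenue is $681,000, not below $681,000, so (b) is unavailable.
Exception (c) does not apply: the Annual Certificate is not current.
Exception (d) fails — aggregate throughput is 890 units, not below 890 units.
Exception (e) requires that the employer holds a current Annual Notice from the Larksea Authority; but the Annual Notice is not current, so (e) is unavailable.
No exception applies. The general rule governs.

Yes — Dara's repair shop must provide paid sick leave.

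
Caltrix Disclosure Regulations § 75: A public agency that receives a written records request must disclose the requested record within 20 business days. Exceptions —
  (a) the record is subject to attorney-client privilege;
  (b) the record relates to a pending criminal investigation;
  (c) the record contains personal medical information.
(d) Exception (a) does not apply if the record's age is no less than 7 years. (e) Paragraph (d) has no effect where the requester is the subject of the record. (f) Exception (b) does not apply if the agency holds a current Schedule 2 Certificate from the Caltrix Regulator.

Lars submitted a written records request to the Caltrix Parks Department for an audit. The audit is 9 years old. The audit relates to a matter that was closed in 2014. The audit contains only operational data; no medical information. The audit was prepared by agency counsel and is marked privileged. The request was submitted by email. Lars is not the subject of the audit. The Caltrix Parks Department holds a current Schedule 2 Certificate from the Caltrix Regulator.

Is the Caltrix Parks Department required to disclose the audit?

Yes — the Caltrix Parks Department must disclose the audit.

Exception (a) is satisfied on its face — the audit is privileged. However, paragraphs (d)–(e) must be considered: (d) operates against (a): the record's age is 9 years, meeting the 7 years threshold. (e) is not triggered (Lars is not the subject of the audit), so (d) stands. So (a) is unavailable.
Exception (b) does not apply: the audit relates to a closed matter.
Exception (c) fails — the audit contains only operational data.
No exception displaces § 75.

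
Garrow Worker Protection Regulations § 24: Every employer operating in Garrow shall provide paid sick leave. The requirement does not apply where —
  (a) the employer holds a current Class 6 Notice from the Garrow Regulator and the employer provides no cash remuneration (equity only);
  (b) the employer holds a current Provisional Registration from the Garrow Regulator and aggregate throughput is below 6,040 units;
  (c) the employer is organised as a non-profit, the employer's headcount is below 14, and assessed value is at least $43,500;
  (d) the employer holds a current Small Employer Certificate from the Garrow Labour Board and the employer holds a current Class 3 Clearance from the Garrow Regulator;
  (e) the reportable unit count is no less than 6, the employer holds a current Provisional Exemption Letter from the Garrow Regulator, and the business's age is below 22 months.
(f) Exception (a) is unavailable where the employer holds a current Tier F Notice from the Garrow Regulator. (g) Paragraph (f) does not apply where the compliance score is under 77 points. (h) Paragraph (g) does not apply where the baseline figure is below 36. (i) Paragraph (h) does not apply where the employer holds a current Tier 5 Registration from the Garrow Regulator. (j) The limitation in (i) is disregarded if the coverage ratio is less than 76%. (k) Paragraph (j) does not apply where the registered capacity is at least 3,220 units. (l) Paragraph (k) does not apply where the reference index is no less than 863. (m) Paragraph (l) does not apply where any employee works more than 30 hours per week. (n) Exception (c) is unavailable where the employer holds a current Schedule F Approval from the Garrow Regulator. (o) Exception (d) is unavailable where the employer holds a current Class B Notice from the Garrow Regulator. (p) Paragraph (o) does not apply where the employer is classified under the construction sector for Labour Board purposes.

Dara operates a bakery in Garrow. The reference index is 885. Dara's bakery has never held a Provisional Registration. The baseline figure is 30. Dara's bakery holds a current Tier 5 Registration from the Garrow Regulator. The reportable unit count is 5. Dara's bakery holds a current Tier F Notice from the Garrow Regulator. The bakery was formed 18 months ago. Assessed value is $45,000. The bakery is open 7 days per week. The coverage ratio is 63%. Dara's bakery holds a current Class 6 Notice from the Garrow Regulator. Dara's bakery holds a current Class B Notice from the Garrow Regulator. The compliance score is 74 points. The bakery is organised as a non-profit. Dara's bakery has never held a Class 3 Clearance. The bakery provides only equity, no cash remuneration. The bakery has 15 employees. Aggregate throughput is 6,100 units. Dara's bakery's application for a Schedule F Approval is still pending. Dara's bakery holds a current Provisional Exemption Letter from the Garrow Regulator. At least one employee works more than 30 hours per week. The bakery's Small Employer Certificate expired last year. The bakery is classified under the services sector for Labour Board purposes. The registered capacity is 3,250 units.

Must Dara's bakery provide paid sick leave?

Exception (a): a current Class 6 Notice is held; remuneration is equity-only — every condition holds. As to paragraphs (f)–(m): (f) would limit (a) — a current Tier F Notice is held — but (g) sets (f) aside: (g) is engaged — the compliance score is 74 points, under the 77 points limit. (h) would limit (g) — the baseline figure is 30, below the 36 limit — but (i) sets (h) aside: (i) operates against (h): a current Tier 5 Registration is held. (j) operates (the coverage ratio is 63%, less than the 76% limit), but is displaced by (k): (k) is triggered — the registered capacity is 3,250 units, meeting the 3,220 units threshold. (l) would limit (k) — the reference index is 885, meeting the 863 threshold — but (m) sets (l) aside: (m) operates — at least one employee exceeds 30 hours/week. Exception (a) stands.
Exception (b) fails — there is no Provisional Registration in force.
Exception (c) does not apply: the employer's headcount is 15, not below 14.
Exception (d) fails — the Small Employer Certificate has expired.
Exception (e) does not apply: the reportable unit count is 5, short of 6.

No — exception (a) applies; Dara's bakery is not required to provide paid sick leave.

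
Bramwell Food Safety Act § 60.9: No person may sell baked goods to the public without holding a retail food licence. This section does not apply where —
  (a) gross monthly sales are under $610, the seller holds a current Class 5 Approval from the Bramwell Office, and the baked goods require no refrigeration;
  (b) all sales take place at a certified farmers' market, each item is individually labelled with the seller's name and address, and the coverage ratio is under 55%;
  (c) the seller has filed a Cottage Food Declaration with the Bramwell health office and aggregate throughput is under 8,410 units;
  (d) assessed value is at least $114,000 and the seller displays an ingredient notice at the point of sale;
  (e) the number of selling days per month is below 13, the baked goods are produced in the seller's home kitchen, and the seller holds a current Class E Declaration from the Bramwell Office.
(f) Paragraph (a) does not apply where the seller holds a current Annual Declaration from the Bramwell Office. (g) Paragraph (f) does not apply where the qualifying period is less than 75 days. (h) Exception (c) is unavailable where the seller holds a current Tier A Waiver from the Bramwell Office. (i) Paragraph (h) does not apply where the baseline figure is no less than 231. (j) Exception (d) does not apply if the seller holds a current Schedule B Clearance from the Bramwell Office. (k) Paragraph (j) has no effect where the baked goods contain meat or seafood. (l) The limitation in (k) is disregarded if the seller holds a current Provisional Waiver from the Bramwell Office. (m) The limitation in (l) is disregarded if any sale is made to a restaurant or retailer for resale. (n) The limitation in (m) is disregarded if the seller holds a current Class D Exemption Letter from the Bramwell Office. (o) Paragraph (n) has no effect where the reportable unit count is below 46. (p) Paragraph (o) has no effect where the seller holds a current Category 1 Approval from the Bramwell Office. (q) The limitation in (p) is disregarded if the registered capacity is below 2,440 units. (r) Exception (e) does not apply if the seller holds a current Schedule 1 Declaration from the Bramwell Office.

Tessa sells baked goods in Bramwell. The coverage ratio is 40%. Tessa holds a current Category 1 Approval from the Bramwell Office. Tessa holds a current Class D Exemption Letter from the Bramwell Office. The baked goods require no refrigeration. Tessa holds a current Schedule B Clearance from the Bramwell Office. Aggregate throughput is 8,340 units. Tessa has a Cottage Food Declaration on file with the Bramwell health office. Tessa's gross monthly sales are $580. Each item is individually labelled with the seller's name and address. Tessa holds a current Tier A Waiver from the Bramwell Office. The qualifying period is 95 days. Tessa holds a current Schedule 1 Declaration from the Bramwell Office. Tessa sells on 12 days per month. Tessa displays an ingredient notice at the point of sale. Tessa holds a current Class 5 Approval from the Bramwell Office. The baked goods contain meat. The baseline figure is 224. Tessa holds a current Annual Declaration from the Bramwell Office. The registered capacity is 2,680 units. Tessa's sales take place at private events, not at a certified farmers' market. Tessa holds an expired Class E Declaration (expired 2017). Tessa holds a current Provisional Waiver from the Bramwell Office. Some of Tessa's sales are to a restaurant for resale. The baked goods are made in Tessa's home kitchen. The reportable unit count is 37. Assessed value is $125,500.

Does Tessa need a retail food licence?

Yes — Tessa must hold a retail food licence.

All of (a)'s requirements are met (gross monthly sales are $580, under the $610 limit; a current Class 5 Approval is held; the baked goods are shelf-stable). Turning to paragraphs (f)–(g): (f) operates against (a): a current Annual Declaration is held. (g) does not operate here (the qualifying period is 95 days, not less than 75 days), so (f) stands. (a) is therefore removed.
Exception (b) requires that all sales take place at a certified farmers' market; but sales are at private events, not a certified farmers' market, so (b) is unavailable.
Exception (c) is satisfied on its face — a Cottage Food Declaration is on file; aggregate throughput is 8,340 units, under the 8,410 units limit. Turning to paragraphs (h)–(i): (h) is engaged — a current Tier A Waiver is held. (i), which would lift (h), is inapplicable — the baseline figure is 224, short of 231. (c) is therefore removed.
Exception (d): assessed value is $125,500, meeting the $114,000 threshold; an ingredient notice is displayed — every condition holds. However, paragraphs (j)–(q) must be considered: (j) is triggered — a current Schedule B Clearance is held. (k) would limit (j) — the baked goods contain meat — but (l) sets (k) aside: (l) applies — a current Provisional Waiver is held. (m) would limit (l) — some sales are to a restaurant for resale — but (n) sets (m) aside: (n) operates against (m): a current Class D Exemption Letter is held. (o) applies (the reportable unit count is 37, below the 46 limit), but yields to (p): (p) operates against (o): a current Category 1 Approval is held. (q), which would lift (p), is not engaged — the registered capacity is 2,680 units, not below 2,440 units. Exception (d) does not apply.
Exception (e) does not apply: the Class E Declaration is not current.
None of the exceptions is available; § 60.9 applies in full.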